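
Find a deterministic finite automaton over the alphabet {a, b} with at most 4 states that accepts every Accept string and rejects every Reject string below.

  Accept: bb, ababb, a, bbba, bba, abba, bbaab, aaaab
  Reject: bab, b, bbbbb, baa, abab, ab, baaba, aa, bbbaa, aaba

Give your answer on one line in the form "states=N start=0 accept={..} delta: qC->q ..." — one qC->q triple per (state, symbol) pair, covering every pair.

Grow the machine one transition at a time. Run the examples from 0; the earliest place one falls off (shortest prefix, ties alphabetical) gets sent to the lowest-numbered state that keeps every Accept/Reject pair distinguishable — a pair clashes when both reach the same state with identical unread suffix — and to a fresh state only if none does.
a: 0a undefined. 0a->0: no, a/aa meet in 0. Open state 1: 0a->1.
b: 0b undefined. 0b->0: no, bb/b meet in 0. 0b->1: no, bb/ab meet in 1 with "b" left. Open state 2: 0b->2.
aa: 1a undefined. 1a->0: no, aaaab/b meet in 2. 1a->1: no, a/aa meet in 1. 1a->2: no, bba/aaba meet in 2 with "ba" left. Open state 3: 1a->3.
ab: 1b undefined. 1b->0: no, ababb/b meet in 2. 1b->1: no, a/ab meet in 1. 1b->2: ok.
ba: 2a undefined. 2a->0: no, a/baa meet in 1. 2a->1: ok.
bb: 2b undefined. 2b->0: ok.
aaa: 3a undefined. 3a->0: no, aaaab/bab meet in 2. 3a->1: ok.
aab: 3b undefined. 3b->0: no, a/baaba meet in 1. 3b->1: ok.
All examples now run through 4 states with every (state, symbol) defined. Accept strings end in {0,1}, Reject strings end in {2,3}; accept={0,1}.

states=4 start=0 accept={0,1} delta: 0a->1 0b->2 1a->3 1b->2 2a->1 2b->0 3a->1 3b->1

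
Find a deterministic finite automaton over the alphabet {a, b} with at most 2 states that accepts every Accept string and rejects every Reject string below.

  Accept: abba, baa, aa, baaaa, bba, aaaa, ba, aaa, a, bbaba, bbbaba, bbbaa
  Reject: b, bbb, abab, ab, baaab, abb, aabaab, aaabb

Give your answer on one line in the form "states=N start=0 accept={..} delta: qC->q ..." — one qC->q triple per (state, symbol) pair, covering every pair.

Grow the machine one transition at a time. Run the examples from 0; the earliest place one falls off (shortest prefix, ties alphabetical) gets sent to the lowest-numbered state that keeps every Accept/Reject pair distinguishable — a pair clashes when both reach the same state with identical unread suffix — and to a fresh state only if none does.
a: 0a undefined. 0a->0: ok.
b: 0b undefined. 0b->0: no, abba/b meet in 0. Open state 1: 0b->1.
ba: 1a undefined. 1a->0: ok.
bb: 1b undefined. 1b->0: no, abba/abb meet in 0. 1b->1: ok.
All examples now run through 2 states with every (state, symbol) defined. Accept strings end in {0}, Reject strings end in {1}; accept={0}.

states=2 start=0 accept={0} delta: 0a->0 0b->1 1a->0 1b->1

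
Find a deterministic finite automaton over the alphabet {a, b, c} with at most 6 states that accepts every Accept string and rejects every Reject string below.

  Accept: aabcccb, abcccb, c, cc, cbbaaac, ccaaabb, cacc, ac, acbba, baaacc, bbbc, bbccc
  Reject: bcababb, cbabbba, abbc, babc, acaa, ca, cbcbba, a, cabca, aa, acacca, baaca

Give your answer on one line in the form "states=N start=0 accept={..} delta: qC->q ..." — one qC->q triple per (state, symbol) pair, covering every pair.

Grow the machine one transition at a time. Run the examples from 0; the earliest place one falls off (shortest prefix, ties alphabetical) gets sent to the lowest-numbered state that keeps every Accept/Reject pair distinguishable — a pair clashes when both reach the same state with identical unread suffix — and to a fresh state only if none does.
a: 0a undefined. 0a->0: ok.
b: 0b undefined. 0b->0: no, c/abbc meet in 0 with "c" left. Open state 1: 0b->1.
c: 0c undefined. 0c->0: no, c/acaa meet in 0. 0c->1: ok.
ba: 1a undefined. 1a->0: no, cc/babc meet in 1 with "c" left. 1a->1: no, c/acaa meet in 1. Open state 2: 1a->2.
bb: 1b undefined. 1b->0: no, c/abbc meet in 1. 1b->1: no, cc/abbc meet in 1 with "c" left. 1b->2: no, bbbc/babc meet in 2 with "bc" left. Open state 3: 1b->3.
bc: 1c undefined. 1c->0: no, cc/a meet in 0. 1c->1: ok.
baa: 2a undefined. 2a->0: ok.
bab: 2b undefined. 2b->0: no, aabcccb/bcababb meet in 3. 2b->1: no, aabcccb/bcababb meet in 3. 2b->2: no, aabcccb/bcababb meet in 3. 2b->3: ok.
bbb: 3b undefined. 3b->0: no, acbba/acaa meet in 0. 3b->1: no, acbba/ca meet in 2. 3b->2: no, acbba/acaa meet in 0. 3b->3: no, bbbc/abbc meet in 3 with "c" left. Open state 4: 3b->4.
bbc: 3c undefined. 3c->0: ok.
cac: 2c undefined. 2c->0: ok.
cba: 3a undefined. 3a->0: no, aabcccb/bcababb meet in 3. 3a->1: no, c/cbcbba meet in 1. 3a->2: ok.
bbbc: 4c undefined. 4c->0: no, bbbc/abbc meet in 0. 4c->1: ok.
cbba: 4a undefined. 4a->0: no, acbba/abbc meet in 0. 4a->1: ok.
cbabbb: 4b undefined. 4b->0: ok.
All examples now run through 5 states with every (state, symbol) defined. Accept strings end in {1,3}, Reject strings end in {0,2,4}; accept={1,3}.

states=5 start=0 accept={1,3} delta: 0a->0 0b->1 0c->1 1a->2 1b->3 1c->1 2a->0 2b->3 2c->0 3a->2 3b->4 3c->0 4a->1 4b->0 4c->1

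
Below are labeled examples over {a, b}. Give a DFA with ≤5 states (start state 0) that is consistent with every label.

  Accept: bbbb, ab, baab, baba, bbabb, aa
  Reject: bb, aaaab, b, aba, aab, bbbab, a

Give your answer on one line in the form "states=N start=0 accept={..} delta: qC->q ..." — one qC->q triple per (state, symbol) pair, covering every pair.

states=5 start=0 accept={0,4} delta: 0a->1 0b->2 1a->0 1b->0 2a->0 2b->3 3a->2 3b->4 4a->0 4b->0

Fold the examples into a partial DFA from state 0: repeatedly fix the first undefined (state, symbol) met by the shortest-then-alphabetical prefix, trying targets in increasing order and rejecting any under which an Accept and a Reject string meet in one state with the same remainder; add a state when all current targets are rejected. Accepting states are where Accept strings end.
a: 0a undefined. 0a->0: no, ab/aaaab meet in 0 with "b" left. Open state 1: 0a->1.
b: 0b undefined. 0b->0: no, bbbb/bb meet in 0. 0b->1: no, ab/bb meet in 1 with "b" left. Open state 2: 0b->2.
aa: 1a undefined. 1a->0: ok.
ab: 1b undefined. 1b->0: ok.
ba: 2a undefined. 2a->0: ok.
bb: 2b undefined. 2b->0: no, bbbb/bb meet in 0. 2b->1: no, bbbb/aaaab meet in 2. 2b->2: no, bbbb/bb meet in 2. Open state 3: 2b->3.
bba: 3a undefined. 3a->0: no, bbabb/bb meet in 3. 3a->1: no, bbabb/aaaab meet in 2. 3a->2: ok.
bbb: 3b undefined. 3b->0: no, bbbb/aaaab meet in 2. 3b->1: no, bbabb/aba meet in 1. 3b->2: no, bbbb/bb meet in 3. 3b->3: no, bbbb/bb meet in 3. Open state 4: 3b->4.
bbba: 4a undefined. 4a->0: ok.
bbbb: 4b undefined. 4b->0: ok.
All examples now run through 5 states with every (state, symbol) defined. Accept strings end in {0,4}, Reject strings end in {1,2,3}; accept={0,4}.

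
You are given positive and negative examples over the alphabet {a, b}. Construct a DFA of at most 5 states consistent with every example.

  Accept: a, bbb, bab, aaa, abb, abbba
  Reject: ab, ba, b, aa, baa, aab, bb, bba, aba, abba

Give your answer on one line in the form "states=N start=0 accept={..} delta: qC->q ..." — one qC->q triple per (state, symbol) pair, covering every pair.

Fold the examples into a partial DFA from state 0: repeatedly fix the first undefined (state, symbol) met by the shortest-then-alphabetical prefix, trying targets in increasing order and rejecting any under which an Accept and a Reject string meet in one state with the same remainder; add a state when all current targets are rejected. Accepting states are where Accept strings end.
a: 0a undefined. 0a->0: no, a/aa meet in 0. Open state 1: 0a->1.
b: 0b undefined. 0b->0: no, a/ba meet in 1. 0b->1: no, a/b meet in 1. Open state 2: 0b->2.
aa: 1a undefined. 1a->0: ok.
ab: 1b undefined. 1b->0: no, a/aba meet in 1. 1b->1: no, a/ab meet in 1. 1b->2: no, abb/bb meet in 2 with "b" left. Open state 3: 1b->3.
ba: 2a undefined. 2a->0: no, a/baa meet in 1. 2a->1: no, a/ba meet in 1. 2a->2: no, bab/bb meet in 2 with "b" left. 2a->3: ok.
bb: 2b undefined. 2b->0: no, a/bba meet in 1. 2b->1: no, a/bb meet in 1. 2b->2: no, bbb/b meet in 2. 2b->3: ok.
aba: 3a undefined. 3a->0: ok.
abb: 3b undefined. 3b->0: no, a/abba meet in 1. 3b->1: no, abbba/aa meet in 0. 3b->2: no, bbb/b meet in 2. 3b->3: no, bbb/ab meet in 3. Open state 4: 3b->4.
abba: 4a undefined. 4a->0: ok.
abbb: 4b undefined. 4b->0: ok.
All examples now run through 5 states with every (state, symbol) defined. Accept strings end in {1,4}, Reject strings end in {0,2,3}; accept={1,4}.

states=5 start=0 accept={1,4} delta: 0a->1 0b->2 1a->0 1b->3 2a->3 2b->3 3a->0 3b->4 4a->0 4b->0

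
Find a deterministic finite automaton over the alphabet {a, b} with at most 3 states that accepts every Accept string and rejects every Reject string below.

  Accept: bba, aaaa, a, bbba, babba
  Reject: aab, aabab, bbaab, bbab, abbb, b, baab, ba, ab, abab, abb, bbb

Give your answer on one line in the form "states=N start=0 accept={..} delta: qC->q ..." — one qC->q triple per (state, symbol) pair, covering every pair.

State merging on the prefix tree: take the shortest (then alphabetical) example prefix whose next move is undefined and point that move at state 0, else 1, else 2, ...; a target is out if some Accept/Reject pair would then sit in one state with the same input left (inseparable). If every existing state is out, open a new one.
a: 0a undefined. 0a->0: ok.
b: 0b undefined. 0b->0: no, bba/aab meet in 0. Open state 1: 0b->1.
ba: 1a undefined. 1a->0: no, aaaa/ba meet in 0. 1a->1: ok.
bb: 1b undefined. 1b->0: no, bba/aabab meet in 0. 1b->1: no, bba/aab meet in 1. Open state 2: 1b->2.
bba: 2a undefined. 2a->0: ok.
bbb: 2b undefined. 2b->0: no, bba/abbb meet in 0. 2b->1: no, bbba/aab meet in 1. 2b->2: ok.
All examples now run through 3 states with every (state, symbol) defined. Accept strings end in {0}, Reject strings end in {1,2}; accept={0}.

states=3 start=0 accept={0} delta: 0a->0 0b->1 1a->1 1b->2 2a->0 2b->2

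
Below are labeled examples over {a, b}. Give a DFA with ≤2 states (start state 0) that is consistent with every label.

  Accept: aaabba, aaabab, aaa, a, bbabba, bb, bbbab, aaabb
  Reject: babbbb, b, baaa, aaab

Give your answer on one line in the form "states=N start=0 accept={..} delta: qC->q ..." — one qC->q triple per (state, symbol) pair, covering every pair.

states=2 start=0 accept={0} delta: 0a->0 0b->1 1a->1 1b->0

Fold the examples into a partial DFA from state 0: repeatedly fix the first undefined (state, symbol) met by the shortest-then-alphabetical prefix, trying targets in increasing order and rejecting any under which an Accept and a Reject string meet in one state with the same remainder; add a state when all current targets are rejected. Accepting states are where Accept strings end.
a: 0a undefined. 0a->0: ok.
b: 0b undefined. 0b->0: no, aaabba/babbbb meet in 0. Open state 1: 0b->1.
ba: 1a undefined. 1a->0: no, aaabab/b meet in 1. 1a->1: ok.
bb: 1b undefined. 1b->0: ok.
All examples now run through 2 states with every (state, symbol) defined. Accept strings end in {0}, Reject strings end in {1}; accept={0}.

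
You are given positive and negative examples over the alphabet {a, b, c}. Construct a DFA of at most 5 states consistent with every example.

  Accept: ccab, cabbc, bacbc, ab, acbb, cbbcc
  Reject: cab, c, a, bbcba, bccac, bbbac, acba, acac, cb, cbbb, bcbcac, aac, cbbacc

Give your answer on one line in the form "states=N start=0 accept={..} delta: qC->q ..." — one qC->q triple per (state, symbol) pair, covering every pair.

State merging on the prefix tree: take the shortest (then alphabetical) example prefix whose next move is undefined and point that move at state 0, else 1, else 2, ...; a target is out if some Accept/Reject pair would then sit in one state with the same input left (inseparable). If every existing state is out, open a new one.
a: 0a undefined. 0a->0: ok.
b: 0b undefined. 0b->0: no, ab/a meet in 0. Open state 1: 0b->1.
c: 0c undefined. 0c->0: no, ccab/cab meet in 1. 0c->1: no, ab/c meet in 1. Open state 2: 0c->2.
ba: 1a undefined. 1a->0: ok.
bb: 1b undefined. 1b->0: ok.
bc: 1c undefined. 1c->0: ok.
ca: 2a undefined. 2a->0: no, cabbc/c meet in 2. 2a->1: no, cabbc/cab meet in 0. 2a->2: ok.
cb: 2b undefined. 2b->0: no, cabbc/cab meet in 0. 2b->1: no, cabbc/c meet in 2. 2b->2: no, cabbc/bccac meet in 2 with "c" left. Open state 3: 2b->3.
cc: 2c undefined. 2c->0: ok.
cbb: 3b undefined. 3b->0: no, ccab/cbbb meet in 1. 3b->1: no, cabbc/a meet in 0. 3b->2: no, cabbc/a meet in 0. 3b->3: no, acbb/cab meet in 3. Open state 4: 3b->4.
acba: 3a undefined. 3a->0: ok.
cbba: 4a undefined. 4a->0: ok.
cbbb: 4b undefined. 4b->0: ok.
cbbc: 4c undefined. 4c->0: no, cabbc/a meet in 0. 4c->1: no, cbbcc/a meet in 0. 4c->2: no, cabbc/c meet in 2. 4c->3: no, cabbc/cab meet in 3. 4c->4: ok.
bacbc: 3c undefined. 3c->0: no, bacbc/a meet in 0. 3c->1: ok.
All examples now run through 5 states with every (state, symbol) defined. Accept strings end in {1,4}, Reject strings end in {0,2,3}; accept={1,4}.

states=5 start=0 accept={1,4} delta: 0a->0 0b->1 0c->2 1a->0 1b->0 1c->0 2a->2 2b->3 2c->0 3a->0 3b->4 3c->1 4a->0 4b->0 4c->4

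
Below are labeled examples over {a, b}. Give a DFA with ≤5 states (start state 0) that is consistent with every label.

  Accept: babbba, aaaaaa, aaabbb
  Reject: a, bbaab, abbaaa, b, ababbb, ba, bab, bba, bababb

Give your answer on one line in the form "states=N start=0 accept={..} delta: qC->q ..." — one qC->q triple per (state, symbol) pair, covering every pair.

states=4 start=0 accept={2,3} delta: 0a->1 0b->0 1a->2 1b->1 2a->3 2b->0 3a->0 3b->3

Fold the examples into a partial DFA from state 0: repeatedly fix the first undefined (state, symbol) met by the shortest-then-alphabetical prefix, trying targets in increasing order and rejecting any under which an Accept and a Reject string meet in one state with the same remainder; add a state when all current targets are rejected. Accepting states are where Accept strings end.
a: 0a undefined. 0a->0: no, aaaaaa/a meet in 0. Open state 1: 0a->1.
b: 0b undefined. 0b->0: ok.
aa: 1a undefined. 1a->0: no, aaaaaa/bbaab meet in 0. 1a->1: no, aaaaaa/a meet in 1. Open state 2: 1a->2.
ab: 1b undefined. 1b->0: no, babbba/a meet in 1. 1b->1: ok.
aaa: 2a undefined. 2a->0: no, aaaaaa/b meet in 0. 2a->1: no, babbba/abbaaa meet in 2. 2a->2: no, babbba/abbaaa meet in 2. Open state 3: 2a->3.
aaaa: 3a undefined. 3a->0: ok.
aaab: 3b undefined. 3b->0: no, aaabbb/abbaaa meet in 0. 3b->1: no, aaabbb/a meet in 1. 3b->2: no, aaabbb/bababb meet in 2 with "bb" left. 3b->3: ok.
abab: 2b undefined. 2b->0: ok.
All examples now run through 4 states with every (state, symbol) defined. Accept strings end in {2,3}, Reject strings end in {0,1}; accept={2,3}.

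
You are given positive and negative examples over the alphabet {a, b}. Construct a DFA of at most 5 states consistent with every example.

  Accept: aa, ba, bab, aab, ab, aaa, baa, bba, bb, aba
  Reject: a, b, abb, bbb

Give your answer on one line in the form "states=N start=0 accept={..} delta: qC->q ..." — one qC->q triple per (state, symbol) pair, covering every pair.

states=4 start=0 accept={0,2,3} delta: 0a->1 0b->1 1a->2 1b->3 2a->0 2b->0 3a->0 3b->1

Grow the machine one transition at a time. Run the examples from 0; the earliest place one falls off (shortest prefix, ties alphabetical) gets sent to the lowest-numbered state that keeps every Accept/Reject pair distinguishable — a pair clashes when both reach the same state with identical unread suffix — and to a fresh state only if none does.
a: 0a undefined. 0a->0: no, aa/a meet in 0. Open state 1: 0a->1.
b: 0b undefined. 0b->0: no, ba/a meet in 1. 0b->1: ok.
aa: 1a undefined. 1a->0: no, bab/a meet in 1. 1a->1: no, aa/a meet in 1. Open state 2: 1a->2.
ab: 1b undefined. 1b->0: no, bba/a meet in 1. 1b->1: no, ab/a meet in 1. 1b->2: no, bab/abb meet in 2 with "b" left. Open state 3: 1b->3.
aaa: 2a undefined. 2a->0: ok.
aab: 2b undefined. 2b->0: ok.
aba: 3a undefined. 3a->0: ok.
abb: 3b undefined. 3b->0: no, bab/abb meet in 0. 3b->1: ok.
All examples now run through 4 states with every (state, symbol) defined. Accept strings end in {0,2,3}, Reject strings end in {1}; accept={0,2,3}.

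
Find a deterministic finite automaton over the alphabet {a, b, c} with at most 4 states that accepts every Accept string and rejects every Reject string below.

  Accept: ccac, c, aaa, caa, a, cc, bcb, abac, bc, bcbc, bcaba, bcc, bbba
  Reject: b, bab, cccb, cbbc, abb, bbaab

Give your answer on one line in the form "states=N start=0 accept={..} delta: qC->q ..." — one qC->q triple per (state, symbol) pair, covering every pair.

Grow the machine one transition at a time. Run the examples from 0; the earliest place one falls off (shortest prefix, ties alphabetical) gets sent to the lowest-numbered state that keeps every Accept/Reject pair distinguishable — a pair clashes when both reach the same state with identical unread suffix — and to a fresh state only if none does.
a: 0a undefined. 0a->0: ok.
b: 0b undefined. 0b->0: no, aaa/b meet in 0. Open state 1: 0b->1.
c: 0c undefined. 0c->0: ok.
ba: 1a undefined. 1a->0: ok.
bb: 1b undefined. 1b->0: no, ccac/cbbc meet in 0. 1b->1: no, bc/cbbc meet in 1 with "c" left. Open state 2: 1b->2.
bc: 1c undefined. 1c->0: no, bcb/b meet in 1. 1c->1: no, bcb/abb meet in 2. 1c->2: no, bc/abb meet in 2. Open state 3: 1c->3.
bba: 2a undefined. 2a->0: ok.
bbb: 2b undefined. 2b->0: ok.
bca: 3a undefined. 3a->0: ok.
bcb: 3b undefined. 3b->0: ok.
bcc: 3c undefined. 3c->0: ok.
cbbc: 2c undefined. 2c->0: no, ccac/cbbc meet in 0. 2c->1: ok.
All examples now run through 4 states with every (state, symbol) defined. Accept strings end in {0,3}, Reject strings end in {1,2}; accept={0,3}.

states=4 start=0 accept={0,3} delta: 0a->0 0b->1 0c->0 1a->0 1b->2 1c->3 2a->0 2b->0 2c->1 3a->0 3b->0 3c->0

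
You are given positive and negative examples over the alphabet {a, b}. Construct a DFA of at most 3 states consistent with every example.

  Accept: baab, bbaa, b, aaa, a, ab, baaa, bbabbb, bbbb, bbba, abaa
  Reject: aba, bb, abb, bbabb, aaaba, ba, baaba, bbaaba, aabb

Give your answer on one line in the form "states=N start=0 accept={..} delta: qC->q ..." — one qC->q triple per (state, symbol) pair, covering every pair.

Grow the machine one transition at a time. Run the examples from 0; the earliest place one falls off (shortest prefix, ties alphabetical) gets sent to the lowest-numbered state that keeps every Accept/Reject pair distinguishable — a pair clashes when both reach the same state with identical unread suffix — and to a fresh state only if none does.
a: 0a undefined. 0a->0: ok.
b: 0b undefined. 0b->0: no, baab/aba meet in 0. Open state 1: 0b->1.
ba: 1a undefined. 1a->0: no, aaa/aba meet in 0. 1a->1: no, baab/bb meet in 1 with "b" left. Open state 2: 1a->2.
bb: 1b undefined. 1b->0: no, bbaa/bb meet in 0. 1b->1: no, b/bb meet in 1. 1b->2: ok.
baa: 2a undefined. 2a->0: ok.
bbb: 2b undefined. 2b->0: ok.
All examples now run through 3 states with every (state, symbol) defined. Accept strings end in {0,1}, Reject strings end in {2}; accept={0,1}.

states=3 start=0 accept={0,1} delta: 0a->0 0b->1 1a->2 1b->2 2a->0 2b->0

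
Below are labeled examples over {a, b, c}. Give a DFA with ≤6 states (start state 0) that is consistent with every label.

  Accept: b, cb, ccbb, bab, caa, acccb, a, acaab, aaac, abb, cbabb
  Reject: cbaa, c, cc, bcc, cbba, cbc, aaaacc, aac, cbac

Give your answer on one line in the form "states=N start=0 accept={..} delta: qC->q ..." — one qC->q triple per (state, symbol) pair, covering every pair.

State merging on the prefix tree: take the shortest (then alphabetical) example prefix whose next move is undefined and point that move at state 0, else 1, else 2, ...; a target is out if some Accept/Reject pair would then sit in one state with the same input left (inseparable). If every existing state is out, open a new one.
a: 0a undefined. 0a->0: no, aaac/c meet in 0 with "c" left. Open state 1: 0a->1.
b: 0b undefined. 0b->0: ok.
c: 0c undefined. 0c->0: no, b/c meet in 0. 0c->1: no, a/c meet in 1. Open state 2: 0c->2.
aa: 1a undefined. 1a->0: ok.
ab: 1b undefined. 1b->0: ok.
ac: 1c undefined. 1c->0: ok.
ca: 2a undefined. 2a->0: ok.
cb: 2b undefined. 2b->0: no, b/cbaa meet in 0. 2b->1: no, b/cbc meet in 0. 2b->2: no, b/cbba meet in 0. Open state 3: 2b->3.
cc: 2c undefined. 2c->0: no, b/cc meet in 0. 2c->1: no, caa/cc meet in 1. 2c->2: ok.
cba: 3a undefined. 3a->0: no, caa/cbaa meet in 1. 3a->1: no, b/cbaa meet in 0. 3a->2: no, b/cbaa meet in 0. 3a->3: no, cb/cbaa meet in 3. Open state 4: 3a->4.
cbb: 3b undefined. 3b->0: no, caa/cbba meet in 1. 3b->1: no, b/cbba meet in 0. 3b->2: no, b/cbba meet in 0. 3b->3: ok.
cbc: 3c undefined. 3c->0: no, b/cbc meet in 0. 3c->1: no, caa/cbc meet in 1. 3c->2: ok.
cbaa: 4a undefined. 4a->0: no, b/cbaa meet in 0. 4a->1: no, caa/cbaa meet in 1. 4a->2: ok.
cbab: 4b undefined. 4b->0: ok.
cbac: 4c undefined. 4c->0: no, b/cbac meet in 0. 4c->1: no, caa/cbac meet in 1. 4c->2: ok.
All examples now run through 5 states with every (state, symbol) defined. Accept strings end in {0,1,3}, Reject strings end in {2,4}; accept={0,1,3}.

states=5 start=0 accept={0,1,3} delta: 0a->1 0b->0 0c->2 1a->0 1b->0 1c->0 2a->0 2b->3 2c->2 3a->4 3b->3 3c->2 4a->2 4b->0 4c->2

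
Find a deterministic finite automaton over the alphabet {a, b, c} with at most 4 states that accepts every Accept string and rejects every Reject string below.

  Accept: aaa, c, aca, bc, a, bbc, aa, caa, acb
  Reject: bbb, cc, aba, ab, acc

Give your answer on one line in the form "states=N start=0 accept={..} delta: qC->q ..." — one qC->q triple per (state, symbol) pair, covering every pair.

State merging on the prefix tree: take the shortest (then alphabetical) example prefix whose next move is undefined and point that move at state 0, else 1, else 2, ...; a target is out if some Accept/Reject pair would then sit in one state with the same input left (inseparable). If every existing state is out, open a new one.
a: 0a undefined. 0a->0: ok.
b: 0b undefined. 0b->0: no, aaa/bbb meet in 0. Open state 1: 0b->1.
c: 0c undefined. 0c->0: no, aaa/cc meet in 0. 0c->1: no, c/ab meet in 1. Open state 2: 0c->2.
bb: 1b undefined. 1b->0: ok.
bc: 1c undefined. 1c->0: ok.
ca: 2a undefined. 2a->0: ok.
cc: 2c undefined. 2c->0: no, aaa/cc meet in 0. 2c->1: ok.
aba: 1a undefined. 1a->0: no, aaa/aba meet in 0. 1a->1: ok.
acb: 2b undefined. 2b->0: ok.
All examples now run through 3 states with every (state, symbol) defined. Accept strings end in {0,2}, Reject strings end in {1}; accept={0,2}.

states=3 start=0 accept={0,2} delta: 0a->0 0b->1 0c->2 1a->1 1b->0 1c->0 2a->0 2b->0 2c->1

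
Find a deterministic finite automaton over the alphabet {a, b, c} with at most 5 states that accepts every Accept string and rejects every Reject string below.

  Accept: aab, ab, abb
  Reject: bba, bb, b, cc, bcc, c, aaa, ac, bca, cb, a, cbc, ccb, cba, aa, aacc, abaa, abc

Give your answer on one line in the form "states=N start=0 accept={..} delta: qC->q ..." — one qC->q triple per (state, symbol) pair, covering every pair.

states=3 start=0 accept={2} delta: 0a->1 0b->0 0c->0 1a->1 1b->2 1c->0 2a->0 2b->2 2c->0

Fold the examples into a partial DFA from state 0: repeatedly fix the first undefined (state, symbol) met by the shortest-then-alphabetical prefix, trying targets in increasing order and rejecting any under which an Accept and a Reject string meet in one state with the same remainder; add a state when all current targets are rejected. Accepting states are where Accept strings end.
a: 0a undefined. 0a->0: no, aab/b meet in 0 with "b" left. Open state 1: 0a->1.
b: 0b undefined. 0b->0: ok.
c: 0c undefined. 0c->0: ok.
aa: 1a undefined. 1a->0: no, aab/bb meet in 0. 1a->1: ok.
ab: 1b undefined. 1b->0: no, aab/bb meet in 0. 1b->1: no, aab/bba meet in 1. Open state 2: 1b->2.
ac: 1c undefined. 1c->0: ok.
aba: 2a undefined. 2a->0: ok.
abb: 2b undefined. 2b->0: no, abb/bb meet in 0. 2b->1: no, abb/bba meet in 1. 2b->2: ok.
abc: 2c undefined. 2c->0: ok.
All examples now run through 3 states with every (state, symbol) defined. Accept strings end in {2}, Reject strings end in {0,1}; accept={2}.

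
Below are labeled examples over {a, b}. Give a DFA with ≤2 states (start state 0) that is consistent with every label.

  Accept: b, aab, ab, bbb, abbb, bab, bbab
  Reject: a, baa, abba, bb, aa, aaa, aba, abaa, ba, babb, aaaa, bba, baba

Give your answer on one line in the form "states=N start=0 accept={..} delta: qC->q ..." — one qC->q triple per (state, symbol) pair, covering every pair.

Fold the examples into a partial DFA from state 0: repeatedly fix the first undefined (state, symbol) met by the shortest-then-alphabetical prefix, trying targets in increasing order and rejecting any under which an Accept and a Reject string meet in one state with the same remainder; add a state when all current targets are rejected. Accepting states are where Accept strings end.
a: 0a undefined. 0a->0: ok.
b: 0b undefined. 0b->0: no, b/a meet in 0. Open state 1: 0b->1.
ba: 1a undefined. 1a->0: ok.
bb: 1b undefined. 1b->0: ok.
All examples now run through 2 states with every (state, symbol) defined. Accept strings end in {1}, Reject strings end in {0}; accept={1}.

states=2 start=0 accept={1} delta: 0a->0 0b->1 1a->0 1b->0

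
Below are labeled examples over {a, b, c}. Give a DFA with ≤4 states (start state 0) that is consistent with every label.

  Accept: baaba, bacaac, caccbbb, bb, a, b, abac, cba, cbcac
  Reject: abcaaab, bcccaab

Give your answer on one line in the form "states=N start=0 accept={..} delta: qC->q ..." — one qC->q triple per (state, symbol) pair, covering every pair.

states=3 start=0 accept={0,1} delta: 0a->0 0b->0 0c->1 1a->1 1b->2 1c->0 2a->0 2b->0 2c->0

State merging on the prefix tree: take the shortest (then alphabetical) example prefix whose next move is undefined and point that move at state 0, else 1, else 2, ...; a target is out if some Accept/Reject pair would then sit in one state with the same input left (inseparable). If every existing state is out, open a new one.
a: 0a undefined. 0a->0: ok.
b: 0b undefined. 0b->0: ok.
c: 0c undefined. 0c->0: no, baaba/abcaaab meet in 0. Open state 1: 0c->1.
ca: 1a undefined. 1a->0: no, baaba/abcaaab meet in 0. 1a->1: ok.
cb: 1b undefined. 1b->0: no, baaba/abcaaab meet in 0. 1b->1: no, abac/abcaaab meet in 1. Open state 2: 1b->2.
bcc: 1c undefined. 1c->0: ok.
cba: 2a undefined. 2a->0: ok.
cbc: 2c undefined. 2c->0: ok.
caccbb: 2b undefined. 2b->0: ok.
All examples now run through 3 states with every (state, symbol) defined. Accept strings end in {0,1}, Reject strings end in {2}; accept={0,1}.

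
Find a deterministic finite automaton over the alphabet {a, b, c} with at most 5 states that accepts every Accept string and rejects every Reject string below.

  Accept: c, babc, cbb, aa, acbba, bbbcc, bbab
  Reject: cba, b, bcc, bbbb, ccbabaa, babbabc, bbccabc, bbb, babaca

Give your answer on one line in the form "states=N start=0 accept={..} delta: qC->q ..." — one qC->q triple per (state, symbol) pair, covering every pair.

states=5 start=0 accept={0,2,3} delta: 0a->0 0b->1 0c->0 1a->1 1b->2 1c->1 2a->3 2b->4 2c->0 3a->1 3b->0 3c->1 4a->0 4b->1 4c->0

Grow the machine one transition at a time. Run the examples from 0; the earliest place one falls off (shortest prefix, ties alphabetical) gets sent to the lowest-numbered state that keeps every Accept/Reject pair distinguishable — a pair clashes when both reach the same state with identical unread suffix — and to a fresh state only if none does.
a: 0a undefined. 0a->0: ok.
b: 0b undefined. 0b->0: no, c/babbabc meet in 0 with "c" left. Open state 1: 0b->1.
c: 0c undefined. 0c->0: ok.
ba: 1a undefined. 1a->0: no, c/cba meet in 0. 1a->1: ok.
bb: 1b undefined. 1b->0: no, c/bbbb meet in 0. 1b->1: no, babc/babbabc meet in 1 with "c" left. Open state 2: 1b->2.
bc: 1c undefined. 1c->0: no, c/bcc meet in 0. 1c->1: ok.
bba: 2a undefined. 2a->0: no, c/ccbabaa meet in 0. 2a->1: no, acbba/cba meet in 1. 2a->2: no, cbb/ccbabaa meet in 2. Open state 3: 2a->3.
bbb: 2b undefined. 2b->0: no, c/bbb meet in 0. 2b->1: no, babc/babbabc meet in 2 with "c" left. 2b->2: no, cbb/bbbb meet in 2. 2b->3: no, acbba/bbb meet in 3. Open state 4: 2b->4.
bbc: 2c undefined. 2c->0: ok.
bbab: 3b undefined. 3b->0: ok.
bbbb: 4b undefined. 4b->0: no, c/bbbb meet in 0. 4b->1: ok.
bbbc: 4c undefined. 4c->0: ok.
babac: 3c undefined. 3c->0: no, c/babaca meet in 0. 3c->1: ok.
babba: 4a undefined. 4a->0: ok.
ccbabaa: 3a undefined. 3a->0: no, c/ccbabaa meet in 0. 3a->1: ok.
All examples now run through 5 states with every (state, symbol) defined. Accept strings end in {0,2,3}, Reject strings end in {1,4}; accept={0,2,3}.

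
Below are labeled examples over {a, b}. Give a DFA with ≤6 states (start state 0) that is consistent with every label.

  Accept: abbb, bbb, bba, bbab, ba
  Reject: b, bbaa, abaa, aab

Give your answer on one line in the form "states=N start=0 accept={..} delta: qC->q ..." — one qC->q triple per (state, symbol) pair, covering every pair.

states=4 start=0 accept={0,2} delta: 0a->0 0b->1 1a->2 1b->3 2a->1 2b->0 3a->2 3b->0

Grow the machine one transition at a time. Run the examples from 0; the earliest place one falls off (shortest prefix, ties alphabetical) gets sent to the lowest-numbered state that keeps every Accept/Reject pair distinguishable — a pair clashes when both reach the same state with identical unread suffix — and to a fresh state only if none does.
a: 0a undefined. 0a->0: ok.
b: 0b undefined. 0b->0: no, abbb/b meet in 0. Open state 1: 0b->1.
ba: 1a undefined. 1a->0: no, ba/abaa meet in 0. 1a->1: no, ba/b meet in 1. Open state 2: 1a->2.
bb: 1b undefined. 1b->0: no, abbb/b meet in 1. 1b->1: no, abbb/b meet in 1. 1b->2: no, bba/abaa meet in 2 with "a" left. Open state 3: 1b->3.
bba: 3a undefined. 3a->0: no, bba/bbaa meet in 0. 3a->1: no, bba/b meet in 1. 3a->2: ok.
bbb: 3b undefined. 3b->0: ok.
abaa: 2a undefined. 2a->0: no, abbb/bbaa meet in 0. 2a->1: ok.
bbab: 2b undefined. 2b->0: ok.
All examples now run through 4 states with every (state, symbol) defined. Accept strings end in {0,2}, Reject strings end in {1}; accept={0,2}.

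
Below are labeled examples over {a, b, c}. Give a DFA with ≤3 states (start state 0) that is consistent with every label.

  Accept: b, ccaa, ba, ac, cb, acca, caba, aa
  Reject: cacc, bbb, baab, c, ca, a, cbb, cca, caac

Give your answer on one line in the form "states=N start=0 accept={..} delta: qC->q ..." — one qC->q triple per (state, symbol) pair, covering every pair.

Fold the examples into a partial DFA from state 0: repeatedly fix the first undefined (state, symbol) met by the shortest-then-alphabetical prefix, trying targets in increasing order and rejecting any under which an Accept and a Reject string meet in one state with the same remainder; add a state when all current targets are rejected. Accepting states are where Accept strings end.
a: 0a undefined. 0a->0: no, ac/c meet in 0 with "c" left. Open state 1: 0a->1.
b: 0b undefined. 0b->0: no, b/bbb meet in 0. 0b->1: no, b/a meet in 1. Open state 2: 0b->2.
c: 0c undefined. 0c->0: ok.
aa: 1a undefined. 1a->0: no, ccaa/c meet in 0. 1a->1: no, ccaa/ca meet in 1. 1a->2: ok.
ac: 1c undefined. 1c->0: no, ac/cacc meet in 0. 1c->1: no, ac/cacc meet in 1. 1c->2: ok.
ba: 2a undefined. 2a->0: no, ba/c meet in 0. 2a->1: no, ba/ca meet in 1. 2a->2: ok.
bb: 2b undefined. 2b->0: no, b/bbb meet in 2. 2b->1: ok.
acc: 2c undefined. 2c->0: no, acca/baab meet in 1. 2c->1: ok.
bbb: 1b undefined. 1b->0: no, caba/cacc meet in 1. 1b->1: ok.
All examples now run through 3 states with every (state, symbol) defined. Accept strings end in {2}, Reject strings end in {0,1}; accept={2}.

states=3 start=0 accept={2} delta: 0a->1 0b->2 0c->0 1a->2 1b->1 1c->2 2a->2 2b->1 2c->1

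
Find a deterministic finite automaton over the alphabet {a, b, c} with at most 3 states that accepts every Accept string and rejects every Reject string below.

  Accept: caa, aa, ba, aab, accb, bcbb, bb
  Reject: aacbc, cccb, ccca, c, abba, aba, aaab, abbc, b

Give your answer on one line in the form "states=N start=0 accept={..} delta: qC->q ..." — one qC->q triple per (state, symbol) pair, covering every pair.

State merging on the prefix tree: take the shortest (then alphabetical) example prefix whose next move is undefined and point that move at state 0, else 1, else 2, ...; a target is out if some Accept/Reject pair would then sit in one state with the same input left (inseparable). If every existing state is out, open a new one.
a: 0a undefined. 0a->0: no, ba/aba meet in 0 with "ba" left. Open state 1: 0a->1.
b: 0b undefined. 0b->0: no, bb/b meet in 0. 0b->1: ok.
c: 0c undefined. 0c->0: ok.
aa: 1a undefined. 1a->0: no, caa/c meet in 0. 1a->1: no, caa/cccb meet in 1. Open state 2: 1a->2.
ab: 1b undefined. 1b->0: no, caa/abba meet in 2. 1b->1: no, caa/abba meet in 2. 1b->2: ok.
ac: 1c undefined. 1c->0: no, accb/cccb meet in 1. 1c->1: ok.
aaa: 2a undefined. 2a->0: ok.
aab: 2b undefined. 2b->0: no, aab/c meet in 0. 2b->1: no, caa/abba meet in 2. 2b->2: ok.
aac: 2c undefined. 2c->0: ok.
All examples now run through 3 states with every (state, symbol) defined. Accept strings end in {2}, Reject strings end in {0,1}; accept={2}.

states=3 start=0 accept={2} delta: 0a->1 0b->1 0c->0 1a->2 1b->2 1c->1 2a->0 2b->2 2c->0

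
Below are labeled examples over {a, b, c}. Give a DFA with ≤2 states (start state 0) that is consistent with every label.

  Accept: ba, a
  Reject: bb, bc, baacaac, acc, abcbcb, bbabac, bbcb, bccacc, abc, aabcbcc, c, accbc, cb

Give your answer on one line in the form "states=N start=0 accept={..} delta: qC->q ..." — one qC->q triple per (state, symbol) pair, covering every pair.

states=2 start=0 accept={0} delta: 0a->0 0b->1 0c->1 1a->0 1b->1 1c->1

Grow the machine one transition at a time. Run the examples from 0; the earliest place one falls off (shortest prefix, ties alphabetical) gets sent to the lowest-numbered state that keeps every Accept/Reject pair distinguishable — a pair clashes when both reach the same state with identical unread suffix — and to a fresh state only if none does.
a: 0a undefined. 0a->0: ok.
b: 0b undefined. 0b->0: no, ba/bb meet in 0. Open state 1: 0b->1.
c: 0c undefined. 0c->0: no, a/acc meet in 0. 0c->1: ok.
ba: 1a undefined. 1a->0: ok.
bb: 1b undefined. 1b->0: no, ba/bb meet in 0. 1b->1: ok.
bc: 1c undefined. 1c->0: no, ba/bc meet in 0. 1c->1: ok.
All examples now run through 2 states with every (state, symbol) defined. Accept strings end in {0}, Reject strings end in {1}; accept={0}.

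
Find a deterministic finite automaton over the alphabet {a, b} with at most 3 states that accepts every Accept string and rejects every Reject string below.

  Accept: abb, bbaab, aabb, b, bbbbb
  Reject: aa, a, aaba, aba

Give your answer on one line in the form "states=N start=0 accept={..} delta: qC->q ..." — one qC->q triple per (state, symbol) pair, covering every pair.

states=2 start=0 accept={1} delta: 0a->0 0b->1 1a->0 1b->1

State merging on the prefix tree: take the shortest (then alphabetical) example prefix whose next move is undefined and point that move at state 0, else 1, else 2, ...; a target is out if some Accept/Reject pair would then sit in one state with the same input left (inseparable). If every existing state is out, open a new one.
a: 0a undefined. 0a->0: ok.
b: 0b undefined. 0b->0: no, abb/aa meet in 0. Open state 1: 0b->1.
bb: 1b undefined. 1b->0: no, abb/aa meet in 0. 1b->1: ok.
aba: 1a undefined. 1a->0: ok.
All examples now run through 2 states with every (state, symbol) defined. Accept strings end in {1}, Reject strings end in {0}; accept={1}.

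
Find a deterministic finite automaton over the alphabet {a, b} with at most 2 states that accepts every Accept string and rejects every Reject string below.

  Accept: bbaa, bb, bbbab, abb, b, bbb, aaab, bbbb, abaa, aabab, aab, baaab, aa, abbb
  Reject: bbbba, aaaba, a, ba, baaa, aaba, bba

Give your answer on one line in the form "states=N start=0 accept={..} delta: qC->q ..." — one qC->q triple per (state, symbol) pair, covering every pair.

Fold the examples into a partial DFA from state 0: repeatedly fix the first undefined (state, symbol) met by the shortest-then-alphabetical prefix, trying targets in increasing order and rejecting any under which an Accept and a Reject string meet in one state with the same remainder; add a state when all current targets are rejected. Accepting states are where Accept strings end.
a: 0a undefined. 0a->0: no, aa/a meet in 0. Open state 1: 0a->1.
b: 0b undefined. 0b->0: ok.
aa: 1a undefined. 1a->0: ok.
ab: 1b undefined. 1b->0: ok.
All examples now run through 2 states with every (state, symbol) defined. Accept strings end in {0}, Reject strings end in {1}; accept={0}.

states=2 start=0 accept={0} delta: 0a->1 0b->0 1a->0 1b->0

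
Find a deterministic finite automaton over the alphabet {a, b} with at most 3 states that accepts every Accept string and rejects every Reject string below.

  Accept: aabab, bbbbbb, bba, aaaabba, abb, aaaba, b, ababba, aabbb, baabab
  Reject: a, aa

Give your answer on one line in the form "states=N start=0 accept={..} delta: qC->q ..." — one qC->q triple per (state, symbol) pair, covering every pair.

states=2 start=0 accept={1} delta: 0a->0 0b->1 1a->1 1b->1

Grow the machine one transition at a time. Run the examples from 0; the earliest place one falls off (shortest prefix, ties alphabetical) gets sent to the lowest-numbered state that keeps every Accept/Reject pair distinguishable — a pair clashes when both reach the same state with identical unread suffix — and to a fresh state only if none does.
a: 0a undefined. 0a->0: ok.
b: 0b undefined. 0b->0: no, aabab/a meet in 0. Open state 1: 0b->1.
ba: 1a undefined. 1a->0: no, aaaba/a meet in 0. 1a->1: ok.
bb: 1b undefined. 1b->0: no, aabab/a meet in 0. 1b->1: ok.
All examples now run through 2 states with every (state, symbol) defined. Accept strings end in {1}, Reject strings end in {0}; accept={1}.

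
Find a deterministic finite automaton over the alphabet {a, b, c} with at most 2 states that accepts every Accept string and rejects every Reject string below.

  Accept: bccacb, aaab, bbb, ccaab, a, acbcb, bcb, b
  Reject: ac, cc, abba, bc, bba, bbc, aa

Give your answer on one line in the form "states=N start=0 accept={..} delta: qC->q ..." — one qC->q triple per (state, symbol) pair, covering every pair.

Fold the examples into a partial DFA from state 0: repeatedly fix the first undefined (state, symbol) met by the shortest-then-alphabetical prefix, trying targets in increasing order and rejecting any under which an Accept and a Reject string meet in one state with the same remainder; add a state when all current targets are rejected. Accepting states are where Accept strings end.
a: 0a undefined. 0a->0: no, a/aa meet in 0. Open state 1: 0a->1.
b: 0b undefined. 0b->0: no, a/bba meet in 1. 0b->1: ok.
c: 0c undefined. 0c->0: ok.
aa: 1a undefined. 1a->0: ok.
ab: 1b undefined. 1b->0: no, aaab/cc meet in 0. 1b->1: ok.
ac: 1c undefined. 1c->0: ok.
All examples now run through 2 states with every (state, symbol) defined. Accept strings end in {1}, Reject strings end in {0}; accept={1}.

states=2 start=0 accept={1} delta: 0a->1 0b->1 0c->0 1a->0 1b->1 1c->0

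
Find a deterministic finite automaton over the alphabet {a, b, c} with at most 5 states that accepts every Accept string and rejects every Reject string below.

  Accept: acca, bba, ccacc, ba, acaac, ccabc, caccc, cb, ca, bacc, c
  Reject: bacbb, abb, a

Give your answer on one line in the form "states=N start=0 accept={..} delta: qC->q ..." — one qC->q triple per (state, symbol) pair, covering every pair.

states=4 start=0 accept={1,2} delta: 0a->0 0b->1 0c->2 1a->1 1b->3 1c->1 2a->1 2b->1 2c->1 3a->1 3b->0 3c->1

Fold the examples into a partial DFA from state 0: repeatedly fix the first undefined (state, symbol) met by the shortest-then-alphabetical prefix, trying targets in increasing order and rejecting any under which an Accept and a Reject string meet in one state with the same remainder; add a state when all current targets are rejected. Accepting states are where Accept strings end.
a: 0a undefined. 0a->0: ok.
b: 0b undefined. 0b->0: no, bba/abb meet in 0. Open state 1: 0b->1.
c: 0c undefined. 0c->0: no, acca/a meet in 0. 0c->1: no, cb/abb meet in 1 with "b" left. Open state 2: 0c->2.
ba: 1a undefined. 1a->0: no, ba/a meet in 0. 1a->1: ok.
bb: 1b undefined. 1b->0: no, bba/abb meet in 0. 1b->1: no, bba/abb meet in 1. 1b->2: no, c/abb meet in 2. Open state 3: 1b->3.
ca: 2a undefined. 2a->0: no, ca/a meet in 0. 2a->1: ok.
cb: 2b undefined. 2b->0: no, cb/a meet in 0. 2b->1: ok.
cc: 2c undefined. 2c->0: no, acca/a meet in 0. 2c->1: ok.
bac: 1c undefined. 1c->0: no, acaac/a meet in 0. 1c->1: ok.
bba: 3a undefined. 3a->0: no, bba/a meet in 0. 3a->1: ok.
bacbb: 3b undefined. 3b->0: ok.
ccabc: 3c undefined. 3c->0: no, ccabc/bacbb meet in 0. 3c->1: ok.
All examples now run through 4 states with every (state, symbol) defined. Accept strings end in {1,2}, Reject strings end in {0,3}; accept={1,2}.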